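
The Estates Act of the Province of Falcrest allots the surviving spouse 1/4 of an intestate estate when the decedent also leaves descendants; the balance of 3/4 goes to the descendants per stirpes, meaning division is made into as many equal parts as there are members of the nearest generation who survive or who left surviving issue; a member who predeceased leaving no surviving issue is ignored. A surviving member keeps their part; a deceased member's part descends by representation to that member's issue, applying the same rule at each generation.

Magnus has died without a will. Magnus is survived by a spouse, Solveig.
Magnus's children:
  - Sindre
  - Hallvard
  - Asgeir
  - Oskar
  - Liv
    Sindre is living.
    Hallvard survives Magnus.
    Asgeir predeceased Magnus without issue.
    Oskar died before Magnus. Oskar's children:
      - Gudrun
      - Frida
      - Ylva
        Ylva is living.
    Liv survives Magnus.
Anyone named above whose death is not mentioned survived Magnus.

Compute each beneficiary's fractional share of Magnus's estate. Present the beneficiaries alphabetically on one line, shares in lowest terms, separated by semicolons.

Frida 1/16; Gudrun 1/16; Hallvard 3/16; Liv 3/16; Sindre 3/16; Solveig 1/4; Ylva 1/16

Solveig, as surviving spouse, takes 1/4.
The remaining 3/4 passes to Magnus's descendants per stirpes.
Asgeir left no surviving issue, so that branch lapses and is disregarded.
The 3/4 is divided into 4 equal shares of 3/16 among Sindre, Hallvard, Oskar, Liv.
Sindre is living and takes 3/16.
Hallvard is living and takes 3/16.
Oskar predeceased; the 3/16 allotted to Oskar's branch passes to Oskar's issue by representation.
The 3/16 is divided into 3 equal shares of 1/16 among Gudrun, Frida, Ylva.
Gudrun is living and takes 1/16.
Frida is living and takes 1/16.
Ylva is living and takes 1/16.
Liv is living and takes 3/16.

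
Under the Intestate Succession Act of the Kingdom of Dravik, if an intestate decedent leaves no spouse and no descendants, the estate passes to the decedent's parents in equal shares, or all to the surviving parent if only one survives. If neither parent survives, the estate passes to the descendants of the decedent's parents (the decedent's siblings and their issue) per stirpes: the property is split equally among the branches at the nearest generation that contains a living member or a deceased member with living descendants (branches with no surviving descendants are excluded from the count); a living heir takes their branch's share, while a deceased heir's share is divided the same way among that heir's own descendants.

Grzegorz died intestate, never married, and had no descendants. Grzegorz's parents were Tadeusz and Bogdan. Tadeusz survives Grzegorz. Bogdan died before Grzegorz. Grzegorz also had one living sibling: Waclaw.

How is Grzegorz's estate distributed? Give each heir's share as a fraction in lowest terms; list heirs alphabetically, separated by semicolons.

Only one parent, Tadeusz, survives, so Tadeusz takes the entire estate. The siblings take nothing because a surviving parent has priority.

Tadeusz 1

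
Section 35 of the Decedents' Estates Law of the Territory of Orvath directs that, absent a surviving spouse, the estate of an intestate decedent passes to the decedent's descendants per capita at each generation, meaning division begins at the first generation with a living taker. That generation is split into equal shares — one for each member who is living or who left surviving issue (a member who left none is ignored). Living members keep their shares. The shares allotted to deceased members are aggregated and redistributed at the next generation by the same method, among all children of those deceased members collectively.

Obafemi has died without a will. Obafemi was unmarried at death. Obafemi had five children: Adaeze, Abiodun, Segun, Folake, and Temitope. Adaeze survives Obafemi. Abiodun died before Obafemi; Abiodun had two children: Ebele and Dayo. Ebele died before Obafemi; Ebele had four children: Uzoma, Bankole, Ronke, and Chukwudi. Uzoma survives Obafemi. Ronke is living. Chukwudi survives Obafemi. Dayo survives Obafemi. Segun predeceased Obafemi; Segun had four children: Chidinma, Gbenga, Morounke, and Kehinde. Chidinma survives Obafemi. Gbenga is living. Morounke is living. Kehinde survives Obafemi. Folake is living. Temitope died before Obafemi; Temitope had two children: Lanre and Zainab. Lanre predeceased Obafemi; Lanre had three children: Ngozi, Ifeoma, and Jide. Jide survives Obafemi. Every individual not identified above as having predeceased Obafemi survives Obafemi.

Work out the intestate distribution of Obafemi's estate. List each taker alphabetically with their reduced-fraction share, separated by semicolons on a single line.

Adaeze 1/5; Bankole 3/140; Chidinma 3/40; Chukwudi 3/140; Dayo 3/40; Folake 1/5; Gbenga 3/40; Ifeoma 3/140; Jide 3/140; Kehinde 3/40; Morounke 3/40; Ngozi 3/140; Ronke 3/140; Uzoma 3/140; Zainab 3/40

There is no surviving spouse, so the entire estate passes to Obafemi's descendants per capita at each generation.
At generation 1 (Adaeze, Abiodun, Segun, Folake, Temitope) there are 5 shares of (1)/5 = 1/5 each.
Living: Adaeze and Folake — each takes 1/5.
Deceased: Abiodun, Segun, and Temitope. Their combined 3/5 is pooled and carried to generation 2.
At generation 2 (Ebele, Dayo, Chidinma, Gbenga, Morounke, Kehinde, Lanre, Zainab) there are 8 shares of (3/5)/8 = 3/40 each.
Living: Dayo, Chidinma, Gbenga, Morounke, Kehinde, and Zainab — each takes 3/40.
Deceased: Ebele and Lanre. Their combined 3/20 is pooled and carried to generation 3.
At generation 3 (Uzoma, Bankole, Ronke, Chukwudi, Ngozi, Ifeoma, Jide) there are 7 shares of (3/20)/7 = 3/140 each.
Living: Uzoma, Bankole, Ronke, Chukwudi, Ngozi, Ifeoma, and Jide — each takes 3/140.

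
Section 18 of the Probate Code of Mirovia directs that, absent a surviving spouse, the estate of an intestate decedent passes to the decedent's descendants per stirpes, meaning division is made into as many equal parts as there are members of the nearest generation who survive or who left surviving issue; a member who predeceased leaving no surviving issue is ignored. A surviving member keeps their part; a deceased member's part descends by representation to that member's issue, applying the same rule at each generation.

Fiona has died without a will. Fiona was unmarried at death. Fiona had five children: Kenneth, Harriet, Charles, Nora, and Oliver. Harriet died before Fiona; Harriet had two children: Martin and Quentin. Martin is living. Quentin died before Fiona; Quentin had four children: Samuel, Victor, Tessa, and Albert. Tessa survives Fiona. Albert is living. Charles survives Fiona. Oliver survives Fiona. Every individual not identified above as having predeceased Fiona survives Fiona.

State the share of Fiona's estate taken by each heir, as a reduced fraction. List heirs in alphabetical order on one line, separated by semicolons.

Albert 1/40; Charles 1/5; Kenneth 1/5; Martin 1/10; Nora 1/5; Oliver 1/5; Samuel 1/40; Tessa 1/40; Victor 1/40

There is no surviving spouse, so the entire estate passes to Fiona's descendants per stirpes.
The estate is divided into 5 equal shares of 1/5 among Kenneth, Harriet, Charles, Nora, Oliver.
Kenneth is living and takes 1/5.
Harriet predeceased; the 1/5 allotted to Harriet's branch passes to Harriet's issue by representation.
The 1/5 is divided into 2 equal shares of 1/10 among Martin, Quentin.
Martin is living and takes 1/10.
Quentin predeceased; the 1/10 allotted to Quentin's branch passes to Quentin's issue by representation.
The 1/10 is divided into 4 equal shares of 1/40 among Samuel, Victor, Tessa, Albert.
Samuel is living and takes 1/40.
Victor is living and takes 1/40.
Tessa is living and takes 1/40.
Albert is living and takes 1/40.
Charles is living and takes 1/5.
Nora is living and takes 1/5.
Oliver is living and takes 1/5.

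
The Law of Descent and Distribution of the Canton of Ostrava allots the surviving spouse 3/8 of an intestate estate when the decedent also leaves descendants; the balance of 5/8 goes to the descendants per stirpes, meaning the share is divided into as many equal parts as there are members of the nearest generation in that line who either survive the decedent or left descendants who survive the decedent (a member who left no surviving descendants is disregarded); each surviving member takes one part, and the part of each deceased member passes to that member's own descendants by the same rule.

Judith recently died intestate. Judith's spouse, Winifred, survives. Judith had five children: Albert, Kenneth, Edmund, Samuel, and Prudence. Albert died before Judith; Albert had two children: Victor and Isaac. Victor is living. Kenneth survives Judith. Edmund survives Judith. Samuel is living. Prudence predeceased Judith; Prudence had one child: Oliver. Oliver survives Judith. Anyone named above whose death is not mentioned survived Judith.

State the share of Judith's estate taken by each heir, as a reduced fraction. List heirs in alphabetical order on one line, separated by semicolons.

Winifred, as surviving spouse, takes 3/8.
The remaining 5/8 passes to Judith's descendants per stirpes.
The 5/8 is divided into 5 equal shares of 1/8 among Albert, Kenneth, Edmund, Samuel, Prudence.
Albert predeceased; the 1/8 allotted to Albert's branch passes to Albert's issue by representation.
The 1/8 is divided into 2 equal shares of 1/16 among Victor, Isaac.
Victor is living and takes 1/16.
Isaac is living and takes 1/16.
Kenneth is living and takes 1/8.
Edmund is living and takes 1/8.
Samuel is living and takes 1/8.
Prudence predeceased; the 1/8 allotted to Prudence's branch passes to Prudence's issue by representation.
Oliver is the sole taker at this level and receives the full 1/8.

Edmund 1/8; Isaac 1/16; Kenneth 1/8; Oliver 1/8; Samuel 1/8; Victor 1/16; Winifred 3/8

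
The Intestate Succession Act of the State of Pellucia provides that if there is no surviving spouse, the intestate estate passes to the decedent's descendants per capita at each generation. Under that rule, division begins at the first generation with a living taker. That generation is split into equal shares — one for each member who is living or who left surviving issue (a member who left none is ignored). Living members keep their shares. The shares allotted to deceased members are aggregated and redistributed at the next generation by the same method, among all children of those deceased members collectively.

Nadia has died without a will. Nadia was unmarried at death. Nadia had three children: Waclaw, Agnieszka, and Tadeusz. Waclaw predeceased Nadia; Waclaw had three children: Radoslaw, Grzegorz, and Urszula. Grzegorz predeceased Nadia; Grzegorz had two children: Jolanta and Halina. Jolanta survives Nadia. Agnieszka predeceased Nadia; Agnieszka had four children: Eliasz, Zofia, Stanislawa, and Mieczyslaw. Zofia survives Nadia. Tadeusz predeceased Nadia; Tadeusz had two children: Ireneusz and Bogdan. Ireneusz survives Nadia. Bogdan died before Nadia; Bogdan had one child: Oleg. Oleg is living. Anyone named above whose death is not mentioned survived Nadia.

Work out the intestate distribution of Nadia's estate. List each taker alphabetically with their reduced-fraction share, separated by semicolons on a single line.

There is no surviving spouse, so the entire estate passes to Nadia's descendants per capita at each generation.
No one at generation 1 (Waclaw, Agnieszka, Tadeusz) is living; moving to the next generation.
At generation 2 (Radoslaw, Grzegorz, Urszula, Eliasz, Zofia, Stanislawa, Mieczyslaw, Ireneusz, Bogdan) there are 9 shares of (1)/9 = 1/9 each.
Living: Radoslaw, Urszula, Eliasz, Zofia, Stanislawa, Mieczyslaw, and Ireneusz — each takes 1/9.
Deceased: Grzegorz and Bogdan. Their combined 2/9 is pooled and carried to generation 3.
At generation 3 (Jolanta, Halina, Oleg) there are 3 shares of (2/9)/3 = 2/27 each.
Living: Jolanta, Halina, and Oleg — each takes 2/27.

Eliasz 1/9; Halina 2/27; Ireneusz 1/9; Jolanta 2/27; Mieczyslaw 1/9; Oleg 2/27; Radoslaw 1/9; Stanislawa 1/9; Urszula 1/9; Zofia 1/9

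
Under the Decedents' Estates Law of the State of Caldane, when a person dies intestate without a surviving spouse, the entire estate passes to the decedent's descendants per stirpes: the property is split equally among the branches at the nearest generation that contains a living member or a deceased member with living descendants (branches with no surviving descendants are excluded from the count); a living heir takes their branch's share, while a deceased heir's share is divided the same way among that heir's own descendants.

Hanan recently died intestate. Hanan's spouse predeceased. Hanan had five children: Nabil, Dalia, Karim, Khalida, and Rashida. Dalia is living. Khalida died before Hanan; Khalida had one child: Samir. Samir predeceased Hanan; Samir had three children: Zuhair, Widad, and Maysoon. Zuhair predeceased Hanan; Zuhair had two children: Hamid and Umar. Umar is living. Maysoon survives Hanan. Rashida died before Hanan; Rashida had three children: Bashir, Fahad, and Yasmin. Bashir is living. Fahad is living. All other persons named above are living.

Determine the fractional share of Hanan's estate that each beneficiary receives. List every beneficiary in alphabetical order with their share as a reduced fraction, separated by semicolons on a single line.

Bashir 1/15; Dalia 1/5; Fahad 1/15; Hamid 1/30; Karim 1/5; Maysoon 1/15; Nabil 1/5; Umar 1/30; Widad 1/15; Yasmin 1/15

There is no surviving spouse, so the entire estate passes to Hanan's descendants per stirpes.
The estate is divided into 5 equal shares of 1/5 among Nabil, Dalia, Karim, Khalida, Rashida.
Nabil is living and takes 1/5.
Dalia is living and takes 1/5.
Karim is living and takes 1/5.
Khalida predeceased; the 1/5 allotted to Khalida's branch passes to Khalida's issue by representation.
Samir's line is the sole branch at this level, so the full 1/5 passes to Samir's issue by representation.
The 1/5 is divided into 3 equal shares of 1/15 among Zuhair, Widad, Maysoon.
Zuhair predeceased; the 1/15 allotted to Zuhair's branch passes to Zuhair's issue by representation.
The 1/15 is divided into 2 equal shares of 1/30 among Hamid, Umar.
Hamid is living and takes 1/30.
Umar is living and takes 1/30.
Widad is living and takes 1/15.
Maysoon is living and takes 1/15.
Rashida predeceased; the 1/5 allotted to Rashida's branch passes to Rashida's issue by representation.
The 1/5 is divided into 3 equal shares of 1/15 among Bashir, Fahad, Yasmin.
Bashir is living and takes 1/15.
Fahad is living and takes 1/15.
Yasmin is living and takes 1/15.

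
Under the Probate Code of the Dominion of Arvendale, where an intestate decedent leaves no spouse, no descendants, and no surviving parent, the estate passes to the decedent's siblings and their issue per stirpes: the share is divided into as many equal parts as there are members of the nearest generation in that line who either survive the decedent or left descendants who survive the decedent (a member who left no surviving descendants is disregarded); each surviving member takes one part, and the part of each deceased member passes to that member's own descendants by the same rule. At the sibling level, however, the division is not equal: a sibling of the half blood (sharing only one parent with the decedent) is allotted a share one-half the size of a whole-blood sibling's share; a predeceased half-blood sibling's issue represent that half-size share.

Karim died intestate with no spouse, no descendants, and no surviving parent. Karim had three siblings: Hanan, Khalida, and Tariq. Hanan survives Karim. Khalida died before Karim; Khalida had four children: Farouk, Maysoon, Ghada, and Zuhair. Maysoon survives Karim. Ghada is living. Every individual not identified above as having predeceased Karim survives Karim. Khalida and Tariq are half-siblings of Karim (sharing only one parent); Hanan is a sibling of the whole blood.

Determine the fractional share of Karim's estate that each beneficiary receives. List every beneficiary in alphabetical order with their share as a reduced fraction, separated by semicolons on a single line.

No spouse, descendants, or parent survives, so the estate passes to Karim's siblings per stirpes.
Half-blood siblings count for one-half the weight of whole-blood siblings at the initial division.
Dividing 1 in proportion to weights (total weight 2): Hanan (weight 1) → 1/2; Khalida (weight 1/2) → 1/4; Tariq (weight 1/2) → 1/4.
Hanan is living and takes 1/2.
Khalida predeceased; the 1/4 allotted to Khalida's branch passes to Khalida's issue by representation.
The 1/4 is divided into 4 equal shares of 1/16 among Farouk, Maysoon, Ghada, Zuhair.
Farouk is living and takes 1/16.
Maysoon is living and takes 1/16.
Ghada is living and takes 1/16.
Zuhair is living and takes 1/16.
Tariq is living and takes 1/4.

Farouk 1/16; Ghada 1/16; Hanan 1/2; Maysoon 1/16; Tariq 1/4; Zuhair 1/16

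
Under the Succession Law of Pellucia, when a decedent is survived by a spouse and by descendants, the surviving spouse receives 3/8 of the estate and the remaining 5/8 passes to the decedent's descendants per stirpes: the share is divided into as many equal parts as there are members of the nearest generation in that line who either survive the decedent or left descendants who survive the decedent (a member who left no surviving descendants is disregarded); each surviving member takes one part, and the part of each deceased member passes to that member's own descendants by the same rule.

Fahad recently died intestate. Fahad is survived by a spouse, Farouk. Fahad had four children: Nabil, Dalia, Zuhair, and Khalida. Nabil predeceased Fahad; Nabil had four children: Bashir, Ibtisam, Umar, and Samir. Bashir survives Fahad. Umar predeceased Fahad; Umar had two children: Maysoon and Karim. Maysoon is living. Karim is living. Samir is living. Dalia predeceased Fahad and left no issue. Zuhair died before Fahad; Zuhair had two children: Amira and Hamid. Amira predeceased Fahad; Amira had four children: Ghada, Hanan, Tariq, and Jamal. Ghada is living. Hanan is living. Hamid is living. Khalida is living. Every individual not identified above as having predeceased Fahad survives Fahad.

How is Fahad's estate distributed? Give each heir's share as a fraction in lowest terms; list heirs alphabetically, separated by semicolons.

Bashir 5/96; Farouk 3/8; Ghada 5/192; Hamid 5/48; Hanan 5/192; Ibtisam 5/96; Jamal 5/192; Karim 5/192; Khalida 5/24; Maysoon 5/192; Samir 5/96; Tariq 5/192

Farouk, as surviving spouse, takes 3/8.
The remaining 5/8 passes to Fahad's descendants per stirpes.
Dalia left no surviving issue, so that branch lapses and is disregarded.
The 5/8 is divided into 3 equal shares of 5/24 among Nabil, Zuhair, Khalida.
Nabil predeceased; the 5/24 allotted to Nabil's branch passes to Nabil's issue by representation.
The 5/24 is divided into 4 equal shares of 5/96 among Bashir, Ibtisam, Umar, Samir.
Bashir is living and takes 5/96.
Ibtisam is living and takes 5/96.
Umar predeceased; the 5/96 allotted to Umar's branch passes to Umar's issue by representation.
The 5/96 is divided into 2 equal shares of 5/192 among Maysoon, Karim.
Maysoon is living and takes 5/192.
Karim is living and takes 5/192.
Samir is living and takes 5/96.
Zuhair predeceased; the 5/24 allotted to Zuhair's branch passes to Zuhair's issue by representation.
The 5/24 is divided into 2 equal shares of 5/48 among Amira, Hamid.
Amira predeceased; the 5/48 allotted to Amira's branch passes to Amira's issue by representation.
The 5/48 is divided into 4 equal shares of 5/192 among Ghada, Hanan, Tariq, Jamal.
Ghada is living and takes 5/192.
Hanan is living and takes 5/192.
Tariq is living and takes 5/192.
Jamal is living and takes 5/192.
Hamid is living and takes 5/48.
Khalida is living and takes 5/24.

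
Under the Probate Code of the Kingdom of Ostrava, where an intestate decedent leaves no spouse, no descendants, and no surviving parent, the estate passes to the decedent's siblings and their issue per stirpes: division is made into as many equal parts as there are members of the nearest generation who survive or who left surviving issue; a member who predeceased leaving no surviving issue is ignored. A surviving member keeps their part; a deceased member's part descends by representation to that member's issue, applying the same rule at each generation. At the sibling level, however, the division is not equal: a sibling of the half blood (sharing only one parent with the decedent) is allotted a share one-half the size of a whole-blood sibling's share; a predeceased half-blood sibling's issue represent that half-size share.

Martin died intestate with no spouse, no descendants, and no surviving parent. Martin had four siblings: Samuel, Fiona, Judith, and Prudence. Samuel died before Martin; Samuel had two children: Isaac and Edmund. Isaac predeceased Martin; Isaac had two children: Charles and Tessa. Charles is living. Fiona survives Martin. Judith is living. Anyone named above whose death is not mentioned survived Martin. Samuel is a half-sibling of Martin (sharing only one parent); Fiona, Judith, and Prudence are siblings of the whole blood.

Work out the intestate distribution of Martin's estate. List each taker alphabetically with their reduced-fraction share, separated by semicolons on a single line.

No spouse, descendants, or parent survives, so the estate passes to Martin's siblings per stirpes.
Half-blood siblings count for one-half the weight of whole-blood siblings at the initial division.
Dividing 1 in proportion to weights (total weight 7/2): Samuel (weight 1/2) → 1/7; Fiona (weight 1) → 2/7; Judith (weight 1) → 2/7; Prudence (weight 1) → 2/7.
Samuel predeceased; the 1/7 allotted to Samuel's branch passes to Samuel's issue by representation.
The 1/7 is divided into 2 equal shares of 1/14 among Isaac, Edmund.
Isaac predeceased; the 1/14 allotted to Isaac's branch passes to Isaac's issue by representation.
The 1/14 is divided into 2 equal shares of 1/28 among Charles, Tessa.
Charles is living and takes 1/28.
Tessa is living and takes 1/28.
Edmund is living and takes 1/14.
Fiona is living and takes 2/7.
Judith is living and takes 2/7.
Prudence is living and takes 2/7.

Charles 1/28; Edmund 1/14; Fiona 2/7; Judith 2/7; Prudence 2/7; Tessa 1/28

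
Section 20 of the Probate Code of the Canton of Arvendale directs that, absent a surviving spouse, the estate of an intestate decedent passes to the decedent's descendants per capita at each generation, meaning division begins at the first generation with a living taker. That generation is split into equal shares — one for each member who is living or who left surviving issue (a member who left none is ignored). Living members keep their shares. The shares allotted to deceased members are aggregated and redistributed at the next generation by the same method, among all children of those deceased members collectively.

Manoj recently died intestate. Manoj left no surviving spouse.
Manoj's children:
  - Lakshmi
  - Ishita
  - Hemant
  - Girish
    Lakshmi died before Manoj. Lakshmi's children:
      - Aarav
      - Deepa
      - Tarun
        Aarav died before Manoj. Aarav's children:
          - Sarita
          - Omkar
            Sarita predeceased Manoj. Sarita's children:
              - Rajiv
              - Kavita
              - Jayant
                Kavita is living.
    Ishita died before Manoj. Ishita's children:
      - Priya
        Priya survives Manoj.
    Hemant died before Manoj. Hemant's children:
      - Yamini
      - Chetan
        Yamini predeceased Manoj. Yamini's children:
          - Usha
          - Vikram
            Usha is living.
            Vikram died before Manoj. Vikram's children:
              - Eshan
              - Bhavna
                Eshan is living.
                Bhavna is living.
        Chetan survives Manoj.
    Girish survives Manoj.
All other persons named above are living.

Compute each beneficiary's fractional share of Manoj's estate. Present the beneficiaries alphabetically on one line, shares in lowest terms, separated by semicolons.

There is no surviving spouse, so the entire estate passes to Manoj's descendants per capita at each generation.
At generation 1 (Lakshmi, Ishita, Hemant, Girish) there are 4 shares of (1)/4 = 1/4 each.
Living: Girish — each takes 1/4.
Deceased: Lakshmi, Ishita, and Hemant. Their combined 3/4 is pooled and carried to generation 2.
At generation 2 (Aarav, Deepa, Tarun, Priya, Yamini, Chetan) there are 6 shares of (3/4)/6 = 1/8 each.
Living: Deepa, Tarun, Priya, and Chetan — each takes 1/8.
Deceased: Aarav and Yamini. Their combined 1/4 is pooled and carried to generation 3.
At generation 3 (Sarita, Omkar, Usha, Vikram) there are 4 shares of (1/4)/4 = 1/16 each.
Living: Omkar and Usha — each takes 1/16.
Deceased: Sarita and Vikram. Their combined 1/8 is pooled and carried to generation 4.
At generation 4 (Rajiv, Kavita, Jayant, Eshan, Bhavna) there are 5 shares of (1/8)/5 = 1/40 each.
Living: Rajiv, Kavita, Jayant, Eshan, and Bhavna — each takes 1/40.

Bhavna 1/40; Chetan 1/8; Deepa 1/8; Eshan 1/40; Girish 1/4; Jayant 1/40; Kavita 1/40; Omkar 1/16; Priya 1/8; Rajiv 1/40; Tarun 1/8; Usha 1/16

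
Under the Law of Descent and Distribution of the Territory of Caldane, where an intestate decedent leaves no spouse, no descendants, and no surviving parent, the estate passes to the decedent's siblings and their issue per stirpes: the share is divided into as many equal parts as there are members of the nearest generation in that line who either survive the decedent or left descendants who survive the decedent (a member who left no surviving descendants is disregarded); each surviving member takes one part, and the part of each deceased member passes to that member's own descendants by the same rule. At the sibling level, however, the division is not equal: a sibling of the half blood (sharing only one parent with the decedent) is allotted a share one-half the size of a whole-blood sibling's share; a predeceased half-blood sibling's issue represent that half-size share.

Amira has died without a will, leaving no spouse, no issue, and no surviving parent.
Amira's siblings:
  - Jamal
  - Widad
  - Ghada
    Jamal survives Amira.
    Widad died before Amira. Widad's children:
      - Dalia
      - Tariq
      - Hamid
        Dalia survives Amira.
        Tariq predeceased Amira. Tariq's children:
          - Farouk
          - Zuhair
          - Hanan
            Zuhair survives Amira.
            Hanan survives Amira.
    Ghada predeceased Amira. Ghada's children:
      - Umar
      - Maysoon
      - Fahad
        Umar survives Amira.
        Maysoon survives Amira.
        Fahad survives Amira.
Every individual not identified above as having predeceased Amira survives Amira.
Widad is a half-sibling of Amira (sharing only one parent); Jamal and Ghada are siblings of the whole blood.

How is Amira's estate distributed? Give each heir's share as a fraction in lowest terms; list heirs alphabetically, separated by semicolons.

Dalia 1/15; Fahad 2/15; Farouk 1/45; Hamid 1/15; Hanan 1/45; Jamal 2/5; Maysoon 2/15; Umar 2/15; Zuhair 1/45

No spouse, descendants, or parent survives, so the estate passes to Amira's siblings per stirpes.
Half-blood siblings count for one-half the weight of whole-blood siblings at the initial division.
Dividing 1 in proportion to weights (total weight 5/2): Jamal (weight 1) → 2/5; Widad (weight 1/2) → 1/5; Ghada (weight 1) → 2/5.
Jamal is living and takes 2/5.
Widad predeceased; the 1/5 allotted to Widad's branch passes to Widad's issue by representation.
The 1/5 is divided into 3 equal shares of 1/15 among Dalia, Tariq, Hamid.
Dalia is living and takes 1/15.
Tariq predeceased; the 1/15 allotted to Tariq's branch passes to Tariq's issue by representation.
The 1/15 is divided into 3 equal shares of 1/45 among Farouk, Zuhair, Hanan.
Farouk is living and takes 1/45.
Zuhair is living and takes 1/45.
Hanan is living and takes 1/45.
Hamid is living and takes 1/15.
Ghada predeceased; the 2/5 allotted to Ghada's branch passes to Ghada's issue by representation.
The 2/5 is divided into 3 equal shares of 2/15 among Umar, Maysoon, Fahad.
Umar is living and takes 2/15.
Maysoon is living and takes 2/15.
Fahad is living and takes 2/15.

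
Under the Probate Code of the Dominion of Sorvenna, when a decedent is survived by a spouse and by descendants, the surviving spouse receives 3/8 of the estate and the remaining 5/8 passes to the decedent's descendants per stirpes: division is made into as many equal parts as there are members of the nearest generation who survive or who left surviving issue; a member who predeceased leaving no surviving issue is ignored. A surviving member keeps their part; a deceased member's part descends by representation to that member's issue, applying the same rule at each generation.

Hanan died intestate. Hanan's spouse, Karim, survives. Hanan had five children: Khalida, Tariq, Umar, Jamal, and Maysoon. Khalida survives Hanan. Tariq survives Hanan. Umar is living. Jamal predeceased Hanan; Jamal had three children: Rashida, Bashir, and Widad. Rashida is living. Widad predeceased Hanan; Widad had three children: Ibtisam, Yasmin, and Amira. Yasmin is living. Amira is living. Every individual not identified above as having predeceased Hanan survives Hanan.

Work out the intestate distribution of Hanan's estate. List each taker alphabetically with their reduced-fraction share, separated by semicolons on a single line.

Amira 1/72; Bashir 1/24; Ibtisam 1/72; Karim 3/8; Khalida 1/8; Maysoon 1/8; Rashida 1/24; Tariq 1/8; Umar 1/8; Yasmin 1/72

Karim, as surviving spouse, takes 3/8.
The remaining 5/8 passes to Hanan's descendants per stirpes.
The 5/8 is divided into 5 equal shares of 1/8 among Khalida, Tariq, Umar, Jamal, Maysoon.
Khalida is living and takes 1/8.
Tariq is living and takes 1/8.
Umar is living and takes 1/8.
Jamal predeceased; the 1/8 allotted to Jamal's branch passes to Jamal's issue by representation.
The 1/8 is divided into 3 equal shares of 1/24 among Rashida, Bashir, Widad.
Rashida is living and takes 1/24.
Bashir is living and takes 1/24.
Widad predeceased; the 1/24 allotted to Widad's branch passes to Widad's issue by representation.
The 1/24 is divided into 3 equal shares of 1/72 among Ibtisam, Yasmin, Amira.
Ibtisam is living and takes 1/72.
Yasmin is living and takes 1/72.
Amira is living and takes 1/72.
Maysoon is living and takes 1/8.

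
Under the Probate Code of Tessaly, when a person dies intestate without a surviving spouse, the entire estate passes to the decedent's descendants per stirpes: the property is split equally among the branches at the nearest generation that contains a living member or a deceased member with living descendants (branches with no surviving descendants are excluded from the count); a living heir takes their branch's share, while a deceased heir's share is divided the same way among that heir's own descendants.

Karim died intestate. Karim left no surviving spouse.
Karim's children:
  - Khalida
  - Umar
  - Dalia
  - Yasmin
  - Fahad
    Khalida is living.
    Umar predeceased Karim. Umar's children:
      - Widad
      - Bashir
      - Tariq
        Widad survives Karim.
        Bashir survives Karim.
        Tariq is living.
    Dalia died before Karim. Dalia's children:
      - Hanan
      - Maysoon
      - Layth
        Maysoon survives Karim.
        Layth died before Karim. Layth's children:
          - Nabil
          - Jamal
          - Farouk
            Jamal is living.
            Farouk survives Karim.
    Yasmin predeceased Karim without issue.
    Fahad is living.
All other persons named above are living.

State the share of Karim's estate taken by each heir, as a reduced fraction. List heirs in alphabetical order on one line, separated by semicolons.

Bashir 1/12; Fahad 1/4; Farouk 1/36; Hanan 1/12; Jamal 1/36; Khalida 1/4; Maysoon 1/12; Nabil 1/36; Tariq 1/12; Widad 1/12

There is no surviving spouse, so the entire estate passes to Karim's descendants per stirpes.
Yasmin left no surviving issue, so that branch lapses and is disregarded.
The estate is divided into 4 equal shares of 1/4 among Khalida, Umar, Dalia, Fahad.
Khalida is living and takes 1/4.
Umar predeceased; the 1/4 allotted to Umar's branch passes to Umar's issue by representation.
The 1/4 is divided into 3 equal shares of 1/12 among Widad, Bashir, Tariq.
Widad is living and takes 1/12.
Bashir is living and takes 1/12.
Tariq is living and takes 1/12.
Dalia predeceased; the 1/4 allotted to Dalia's branch passes to Dalia's issue by representation.
The 1/4 is divided into 3 equal shares of 1/12 among Hanan, Maysoon, Layth.
Hanan is living and takes 1/12.
Maysoon is living and takes 1/12.
Layth predeceased; the 1/12 allotted to Layth's branch passes to Layth's issue by representation.
The 1/12 is divided into 3 equal shares of 1/36 among Nabil, Jamal, Farouk.
Nabil is living and takes 1/36.
Jamal is living and takes 1/36.
Farouk is living and takes 1/36.
Fahad is living and takes 1/4.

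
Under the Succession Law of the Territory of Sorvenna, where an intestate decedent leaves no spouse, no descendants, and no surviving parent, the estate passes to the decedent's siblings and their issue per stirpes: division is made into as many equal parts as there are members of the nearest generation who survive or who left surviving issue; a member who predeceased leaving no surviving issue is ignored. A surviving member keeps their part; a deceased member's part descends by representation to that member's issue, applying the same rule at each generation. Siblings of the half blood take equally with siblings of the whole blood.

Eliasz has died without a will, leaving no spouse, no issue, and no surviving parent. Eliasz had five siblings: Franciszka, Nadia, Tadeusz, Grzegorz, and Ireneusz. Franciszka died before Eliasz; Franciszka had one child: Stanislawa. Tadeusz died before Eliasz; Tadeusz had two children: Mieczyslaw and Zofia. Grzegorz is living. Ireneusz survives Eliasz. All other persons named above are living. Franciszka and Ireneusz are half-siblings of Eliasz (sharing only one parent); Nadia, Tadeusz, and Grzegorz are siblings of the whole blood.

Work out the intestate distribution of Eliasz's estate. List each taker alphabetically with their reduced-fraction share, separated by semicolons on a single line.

No spouse, descendants, or parent survives, so the estate passes to Eliasz's siblings per stirpes.
Half-blood and whole-blood siblings take equally under the stated rule.
The estate is divided into 5 equal shares of 1/5 among Franciszka, Nadia, Tadeusz, Grzegorz, Ireneusz.
Franciszka predeceased; the 1/5 allotted to Franciszka's branch passes to Franciszka's issue by representation.
Stanislawa is the sole taker at this level and receives the full 1/5.
Nadia is living and takes 1/5.
Tadeusz predeceased; the 1/5 allotted to Tadeusz's branch passes to Tadeusz's issue by representation.
The 1/5 is divided into 2 equal shares of 1/10 among Mieczyslaw, Zofia.
Mieczyslaw is living and takes 1/10.
Zofia is living and takes 1/10.
Grzegorz is living and takes 1/5.
Ireneusz is living and takes 1/5.

Grzegorz 1/5; Ireneusz 1/5; Mieczyslaw 1/10; Nadia 1/5; Stanislawa 1/5; Zofia 1/10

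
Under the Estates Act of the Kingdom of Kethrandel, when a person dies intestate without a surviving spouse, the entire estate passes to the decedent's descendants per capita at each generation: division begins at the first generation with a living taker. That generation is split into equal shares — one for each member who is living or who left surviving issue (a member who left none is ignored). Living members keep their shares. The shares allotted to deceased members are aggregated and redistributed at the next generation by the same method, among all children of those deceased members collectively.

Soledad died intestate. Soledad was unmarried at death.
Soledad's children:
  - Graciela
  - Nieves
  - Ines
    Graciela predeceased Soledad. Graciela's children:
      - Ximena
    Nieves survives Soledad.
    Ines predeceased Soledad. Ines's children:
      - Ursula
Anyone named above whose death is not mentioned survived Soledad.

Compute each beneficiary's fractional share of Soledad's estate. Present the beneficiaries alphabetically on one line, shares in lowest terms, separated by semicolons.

Nieves 1/3; Ursula 1/3; Ximena 1/3

There is no surviving spouse, so the entire estate passes to Soledad's descendants per capita at each generation.
At generation 1 (Graciela, Nieves, Ines) there are 3 shares of (1)/3 = 1/3 each.
Living: Nieves — each takes 1/3.
Deceased: Graciela and Ines. Their combined 2/3 is pooled and carried to generation 2.
At generation 2 (Ximena, Ursula) there are 2 shares of (2/3)/2 = 1/3 each.
Living: Ximena and Ursula — each takes 1/3.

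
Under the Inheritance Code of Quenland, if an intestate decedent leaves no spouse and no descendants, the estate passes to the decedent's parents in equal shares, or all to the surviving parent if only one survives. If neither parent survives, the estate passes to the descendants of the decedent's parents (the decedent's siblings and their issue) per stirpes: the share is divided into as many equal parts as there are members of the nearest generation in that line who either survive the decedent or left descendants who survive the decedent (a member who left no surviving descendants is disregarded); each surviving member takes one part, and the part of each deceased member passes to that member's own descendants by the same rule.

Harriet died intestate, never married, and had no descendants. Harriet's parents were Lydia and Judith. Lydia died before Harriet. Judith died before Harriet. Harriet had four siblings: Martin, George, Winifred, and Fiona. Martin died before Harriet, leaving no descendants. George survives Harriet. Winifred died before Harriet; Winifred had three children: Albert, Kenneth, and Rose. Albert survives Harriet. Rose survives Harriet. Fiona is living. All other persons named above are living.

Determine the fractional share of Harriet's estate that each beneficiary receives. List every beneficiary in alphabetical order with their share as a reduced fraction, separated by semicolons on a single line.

Neither parent survives and there are no descendants, so the estate passes to Harriet's siblings and their issue per stirpes.
Martin left no surviving issue, so that branch lapses and is disregarded.
The estate is divided into 3 equal shares of 1/3 among George, Winifred, Fiona.
George is living and takes 1/3.
Winifred predeceased; the 1/3 allotted to Winifred's branch passes to Winifred's issue by representation.
The 1/3 is divided into 3 equal shares of 1/9 among Albert, Kenneth, Rose.
Albert is living and takes 1/9.
Kenneth is living and takes 1/9.
Rose is living and takes 1/9.
Fiona is living and takes 1/3.

Albert 1/9; Fiona 1/3; George 1/3; Kenneth 1/9; Rose 1/9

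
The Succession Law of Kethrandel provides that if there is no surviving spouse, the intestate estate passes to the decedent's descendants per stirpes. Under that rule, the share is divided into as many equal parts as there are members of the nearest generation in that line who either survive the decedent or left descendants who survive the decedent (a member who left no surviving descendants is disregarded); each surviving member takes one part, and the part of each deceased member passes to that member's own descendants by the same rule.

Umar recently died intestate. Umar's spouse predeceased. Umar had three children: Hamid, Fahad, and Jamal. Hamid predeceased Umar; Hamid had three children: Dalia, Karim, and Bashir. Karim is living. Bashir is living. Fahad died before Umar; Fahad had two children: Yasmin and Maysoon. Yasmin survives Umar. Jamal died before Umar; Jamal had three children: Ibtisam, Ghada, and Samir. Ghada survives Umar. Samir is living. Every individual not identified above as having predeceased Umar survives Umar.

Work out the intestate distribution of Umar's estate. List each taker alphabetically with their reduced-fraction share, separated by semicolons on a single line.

There is no surviving spouse, so the entire estate passes to Umar's descendants per stirpes.
The estate is divided into 3 equal shares of 1/3 among Hamid, Fahad, Jamal.
Hamid predeceased; the 1/3 allotted to Hamid's branch passes to Hamid's issue by representation.
The 1/3 is divided into 3 equal shares of 1/9 among Dalia, Karim, Bashir.
Dalia is living and takes 1/9.
Karim is living and takes 1/9.
Bashir is living and takes 1/9.
Fahad predeceased; the 1/3 allotted to Fahad's branch passes to Fahad's issue by representation.
The 1/3 is divided into 2 equal shares of 1/6 among Yasmin, Maysoon.
Yasmin is living and takes 1/6.
Maysoon is living and takes 1/6.
Jamal predeceased; the 1/3 allotted to Jamal's branch passes to Jamal's issue by representation.
The 1/3 is divided into 3 equal shares of 1/9 among Ibtisam, Ghada, Samir.
Ibtisam is living and takes 1/9.
Ghada is living and takes 1/9.
Samir is living and takes 1/9.

Bashir 1/9; Dalia 1/9; Ghada 1/9; Ibtisam 1/9; Karim 1/9; Maysoon 1/6; Samir 1/9; Yasmin 1/6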